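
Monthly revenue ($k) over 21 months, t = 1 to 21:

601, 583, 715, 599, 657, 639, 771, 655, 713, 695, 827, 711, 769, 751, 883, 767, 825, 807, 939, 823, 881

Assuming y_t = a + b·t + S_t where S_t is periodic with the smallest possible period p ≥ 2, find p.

First differences y_{t+1} − y_t: -18, 132, -116, 58, -18, 132, -116, 58, -18, 132, …
The difference pattern repeats every 4 terms and not for any smaller step, so p = 4.

4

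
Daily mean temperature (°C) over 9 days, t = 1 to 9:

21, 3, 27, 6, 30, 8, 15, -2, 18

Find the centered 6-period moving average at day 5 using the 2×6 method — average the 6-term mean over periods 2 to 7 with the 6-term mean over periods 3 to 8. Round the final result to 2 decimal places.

Sum over 2–7: 3 + 27 + 6 + 30 + 8 + 15 = 89
Sum over 3–8: 27 + 6 + 30 + 8 + 15 + (-2) = 84
CMA at t=5 = (89 + 84) / (2·6) = 173 / 12 = 14.42

14.42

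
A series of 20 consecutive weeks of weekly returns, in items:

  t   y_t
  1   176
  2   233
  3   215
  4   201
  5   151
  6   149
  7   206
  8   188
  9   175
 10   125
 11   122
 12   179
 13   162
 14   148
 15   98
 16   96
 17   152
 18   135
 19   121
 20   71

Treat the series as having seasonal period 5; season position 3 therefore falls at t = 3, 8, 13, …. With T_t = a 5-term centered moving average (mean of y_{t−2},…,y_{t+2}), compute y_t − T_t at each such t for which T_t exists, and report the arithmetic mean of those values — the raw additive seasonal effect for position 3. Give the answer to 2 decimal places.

Season position 3 occurs at t = 3, 8, 13, 18 (where T_t is defined).
t=3: T_3 = 195.2000; y_3 − T_3 = 215 − 195.2000 = 19.8000
t=8: T_8 = 168.6000; y_8 − T_8 = 188 − 168.6000 = 19.4000
t=13: T_13 = 141.8000; y_13 − T_13 = 162 − 141.8000 = 20.2000
t=18: T_18 = 115.0000; y_18 − T_18 = 135 − 115.0000 = 20.0000
Mean deviation: (19.8000 + 19.4000 + 20.2000 + 20.0000) / 4 = 19.85

19.85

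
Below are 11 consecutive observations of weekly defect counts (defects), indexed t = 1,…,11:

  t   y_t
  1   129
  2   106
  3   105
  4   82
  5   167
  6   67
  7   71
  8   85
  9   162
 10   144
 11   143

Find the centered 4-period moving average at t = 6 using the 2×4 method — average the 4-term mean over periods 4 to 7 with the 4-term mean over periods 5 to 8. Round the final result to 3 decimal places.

Sum over 4–7: 82 + 167 + 67 + 71 = 387
Sum over 5–8: 167 + 67 + 71 + 85 = 390
CMA at t=6 = (387 + 390) / (2·4) = 777 / 8 = 97.125

97.125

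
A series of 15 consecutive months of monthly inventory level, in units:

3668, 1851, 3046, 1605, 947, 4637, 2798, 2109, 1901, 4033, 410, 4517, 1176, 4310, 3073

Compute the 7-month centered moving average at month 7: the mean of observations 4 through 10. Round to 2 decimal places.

2575.71

Sum of periods 4–10: 1605 + 947 + 4637 + 2798 + 2109 + 1901 + 4033 = 18030
Divide by 7: 18030 / 7 = 2575.71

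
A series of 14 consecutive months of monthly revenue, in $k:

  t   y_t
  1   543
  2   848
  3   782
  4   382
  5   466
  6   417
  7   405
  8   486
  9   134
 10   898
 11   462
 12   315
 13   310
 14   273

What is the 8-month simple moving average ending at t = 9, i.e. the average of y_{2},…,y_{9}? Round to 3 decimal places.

490.000

Sum of periods 2–9: 848 + 782 + 382 + 466 + 417 + 405 + 486 + 134 = 3920
Divide by 8: 3920 / 8 = 490.000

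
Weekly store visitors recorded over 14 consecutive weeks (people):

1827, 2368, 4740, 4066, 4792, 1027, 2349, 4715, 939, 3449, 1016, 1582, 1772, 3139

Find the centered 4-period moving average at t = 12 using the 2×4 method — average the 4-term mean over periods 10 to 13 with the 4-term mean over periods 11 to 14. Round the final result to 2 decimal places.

1916.00

Sum over 10–13: 3449 + 1016 + 1582 + 1772 = 7819
Sum over 11–14: 1016 + 1582 + 1772 + 3139 = 7509
CMA at t=12 = (7819 + 7509) / (2·4) = 15328 / 8 = 1916.00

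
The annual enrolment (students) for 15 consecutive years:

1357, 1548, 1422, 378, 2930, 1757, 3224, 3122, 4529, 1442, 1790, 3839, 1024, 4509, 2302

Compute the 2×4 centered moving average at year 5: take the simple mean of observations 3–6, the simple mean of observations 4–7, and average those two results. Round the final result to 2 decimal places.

Sum over 3–6: 1422 + 378 + 2930 + 1757 = 6487
Sum over 4–7: 378 + 2930 + 1757 + 3224 = 8289
CMA at t=5 = (6487 + 8289) / (2·4) = 14776 / 8 = 1847.00

1847.00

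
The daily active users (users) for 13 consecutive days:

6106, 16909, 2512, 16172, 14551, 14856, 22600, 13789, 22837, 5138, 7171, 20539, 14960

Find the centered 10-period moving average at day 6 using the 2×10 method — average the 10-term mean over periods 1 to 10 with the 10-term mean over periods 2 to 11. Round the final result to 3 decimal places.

13600.250

Sum over 1–10: 6106 + 16909 + 2512 + 16172 + 14551 + 14856 + 22600 + 13789 + 22837 + 5138 = 135470
Sum over 2–11: 16909 + 2512 + 16172 + 14551 + 14856 + 22600 + 13789 + 22837 + 5138 + 7171 = 136535
CMA at t=6 = (135470 + 136535) / (2·10) = 272005 / 20 = 13600.250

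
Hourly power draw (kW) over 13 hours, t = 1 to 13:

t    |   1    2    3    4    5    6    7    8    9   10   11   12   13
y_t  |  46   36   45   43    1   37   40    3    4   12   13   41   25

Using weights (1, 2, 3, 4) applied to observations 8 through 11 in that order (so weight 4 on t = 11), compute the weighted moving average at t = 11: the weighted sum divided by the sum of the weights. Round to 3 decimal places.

Weighted sum: 1·3 + 2·4 + 3·12 + 4·13 = 3 + 8 + 36 + 52 = 99
Weight total: 1 + 2 + 3 + 4 = 10
WMA = 99 / 10 = 9.900

9.900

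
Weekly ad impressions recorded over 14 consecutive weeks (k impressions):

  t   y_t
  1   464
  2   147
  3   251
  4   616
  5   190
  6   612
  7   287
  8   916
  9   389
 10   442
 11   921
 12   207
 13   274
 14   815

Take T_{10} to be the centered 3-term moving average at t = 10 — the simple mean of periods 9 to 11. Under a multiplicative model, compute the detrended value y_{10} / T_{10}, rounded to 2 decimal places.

0.76

Trend T_10 = (389 + 442 + 921) / 3 = 1752/3 = 584.0000
Ratio to trend: 442 / 584.0000 = 0.76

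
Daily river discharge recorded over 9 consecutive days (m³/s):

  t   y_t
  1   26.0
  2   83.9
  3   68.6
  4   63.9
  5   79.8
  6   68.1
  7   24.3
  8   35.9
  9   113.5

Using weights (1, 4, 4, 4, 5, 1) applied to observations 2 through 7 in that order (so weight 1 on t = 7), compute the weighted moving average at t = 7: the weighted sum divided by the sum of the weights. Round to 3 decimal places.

Weighted sum: 1·83.9 + 4·68.6 + 4·63.9 + 4·79.8 + 5·68.1 + 1·24.3 = 83.9 + 274.4 + 255.6 + 319.2 + 340.5 + 24.3 = 1297.9
Weight total: 1 + 4 + 4 + 4 + 5 + 1 = 19
WMA = 1297.9 / 19 = 68.311

68.311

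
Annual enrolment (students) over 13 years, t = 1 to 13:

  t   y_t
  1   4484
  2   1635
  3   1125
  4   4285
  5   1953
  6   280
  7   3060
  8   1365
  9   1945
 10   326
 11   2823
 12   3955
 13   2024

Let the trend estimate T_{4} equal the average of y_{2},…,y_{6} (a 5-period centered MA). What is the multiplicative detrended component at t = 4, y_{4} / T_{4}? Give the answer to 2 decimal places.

Trend T_4 = (1635 + 1125 + 4285 + 1953 + 280) / 5 = 9278/5 = 1855.6000
Ratio to trend: 4285 / 1855.6000 = 2.31

2.31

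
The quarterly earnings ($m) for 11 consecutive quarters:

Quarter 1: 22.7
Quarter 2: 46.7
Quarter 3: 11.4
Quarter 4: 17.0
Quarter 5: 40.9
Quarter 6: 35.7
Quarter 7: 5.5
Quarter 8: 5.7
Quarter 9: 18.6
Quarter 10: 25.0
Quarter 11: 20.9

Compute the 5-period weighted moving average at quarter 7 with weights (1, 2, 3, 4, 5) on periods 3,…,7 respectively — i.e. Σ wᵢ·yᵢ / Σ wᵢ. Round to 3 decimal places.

Weighted sum: 1·11.4 + 2·17.0 + 3·40.9 + 4·35.7 + 5·5.5 = 11.4 + 34.0 + 122.7 + 142.8 + 27.5 = 338.4
Weight total: 1 + 2 + 3 + 4 + 5 = 15
WMA = 338.4 / 15 = 22.560

22.560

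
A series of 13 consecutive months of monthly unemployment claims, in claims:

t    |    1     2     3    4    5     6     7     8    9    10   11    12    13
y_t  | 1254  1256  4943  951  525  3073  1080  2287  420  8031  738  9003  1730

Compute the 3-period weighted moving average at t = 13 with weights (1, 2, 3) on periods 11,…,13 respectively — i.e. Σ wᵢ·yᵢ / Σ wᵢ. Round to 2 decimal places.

Weighted sum: 1·738 + 2·9003 + 3·1730 = 738 + 18006 + 5190 = 23934
Weight total: 1 + 2 + 3 = 6
WMA = 23934 / 6 = 3989.00

3989.00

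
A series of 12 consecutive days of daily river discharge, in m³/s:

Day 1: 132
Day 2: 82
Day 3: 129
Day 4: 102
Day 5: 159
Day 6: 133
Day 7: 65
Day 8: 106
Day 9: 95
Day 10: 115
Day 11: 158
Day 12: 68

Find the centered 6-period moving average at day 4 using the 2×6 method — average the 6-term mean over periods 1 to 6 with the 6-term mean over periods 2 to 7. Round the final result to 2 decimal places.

Sum over 1–6: 132 + 82 + 129 + 102 + 159 + 133 = 737
Sum over 2–7: 82 + 129 + 102 + 159 + 133 + 65 = 670
CMA at t=4 = (737 + 670) / (2·6) = 1407 / 12 = 117.25

117.25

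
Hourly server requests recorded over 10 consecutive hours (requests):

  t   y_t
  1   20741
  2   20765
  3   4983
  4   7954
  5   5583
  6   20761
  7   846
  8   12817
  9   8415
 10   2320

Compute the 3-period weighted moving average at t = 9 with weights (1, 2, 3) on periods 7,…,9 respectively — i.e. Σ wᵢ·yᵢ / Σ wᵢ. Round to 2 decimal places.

Weighted sum: 1·846 + 2·12817 + 3·8415 = 846 + 25634 + 25245 = 51725
Weight total: 1 + 2 + 3 = 6
WMA = 51725 / 6 = 8620.83

8620.83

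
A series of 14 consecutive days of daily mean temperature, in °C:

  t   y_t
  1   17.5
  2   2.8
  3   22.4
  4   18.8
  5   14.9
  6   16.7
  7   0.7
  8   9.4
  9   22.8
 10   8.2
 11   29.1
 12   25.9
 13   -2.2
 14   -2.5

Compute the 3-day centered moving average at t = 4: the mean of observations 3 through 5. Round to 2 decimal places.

Sum of periods 3–5: 22.4 + 18.8 + 14.9 = 56.1
Divide by 3: 56.1 / 3 = 18.70

18.70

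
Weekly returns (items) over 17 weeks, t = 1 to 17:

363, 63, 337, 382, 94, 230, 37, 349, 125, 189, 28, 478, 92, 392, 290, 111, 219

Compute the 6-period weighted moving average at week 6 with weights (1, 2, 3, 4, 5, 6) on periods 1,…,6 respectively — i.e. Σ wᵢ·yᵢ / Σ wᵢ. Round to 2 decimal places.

Weighted sum: 1·363 + 2·63 + 3·337 + 4·382 + 5·94 + 6·230 = 363 + 126 + 1011 + 1528 + 470 + 1380 = 4878
Weight total: 1 + 2 + 3 + 4 + 5 + 6 = 21
WMA = 4878 / 21 = 232.29

232.29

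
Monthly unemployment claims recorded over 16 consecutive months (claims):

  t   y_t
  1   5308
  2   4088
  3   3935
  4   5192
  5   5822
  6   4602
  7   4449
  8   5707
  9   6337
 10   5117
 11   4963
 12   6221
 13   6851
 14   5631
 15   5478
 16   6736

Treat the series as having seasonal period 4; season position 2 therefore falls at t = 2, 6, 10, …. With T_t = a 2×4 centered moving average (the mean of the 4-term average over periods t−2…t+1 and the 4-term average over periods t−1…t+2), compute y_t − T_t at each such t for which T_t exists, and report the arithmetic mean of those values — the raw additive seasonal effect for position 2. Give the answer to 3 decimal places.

Season position 2 occurs at t = 6, 10, 14 (where T_t is defined).
t=6: T_6 = 5080.62500; y_6 − T_6 = 4602 − 5080.62500 = -478.62500
t=10: T_10 = 5595.25000; y_10 − T_10 = 5117 − 5595.25000 = -478.25000
t=14: T_14 = 6109.62500; y_14 − T_14 = 5631 − 6109.62500 = -478.62500
Mean deviation: (-478.62500 + -478.25000 + -478.62500) / 3 = -478.500

-478.500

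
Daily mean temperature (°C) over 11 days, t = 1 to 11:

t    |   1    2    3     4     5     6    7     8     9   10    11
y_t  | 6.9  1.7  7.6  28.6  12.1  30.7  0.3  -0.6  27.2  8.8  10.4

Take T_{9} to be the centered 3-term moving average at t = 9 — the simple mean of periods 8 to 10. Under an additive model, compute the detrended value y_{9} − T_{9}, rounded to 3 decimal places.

15.400

Trend T_9 = ((-0.6) + 27.2 + 8.8) / 3 = 35.4/3 = 11.80000
Detrended value: 27.2 − 11.80000 = 15.400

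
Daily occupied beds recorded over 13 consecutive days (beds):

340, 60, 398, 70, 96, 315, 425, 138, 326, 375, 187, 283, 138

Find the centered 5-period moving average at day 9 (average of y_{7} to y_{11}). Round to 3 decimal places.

Sum of periods 7–11: 425 + 138 + 326 + 375 + 187 = 1451
Divide by 5: 1451 / 5 = 290.200

290.200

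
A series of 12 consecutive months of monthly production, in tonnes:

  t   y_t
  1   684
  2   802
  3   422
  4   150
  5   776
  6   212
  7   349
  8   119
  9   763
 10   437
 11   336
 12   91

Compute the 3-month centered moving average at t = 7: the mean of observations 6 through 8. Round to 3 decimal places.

Sum of periods 6–8: 212 + 349 + 119 = 680
Divide by 3: 680 / 3 = 226.667

226.667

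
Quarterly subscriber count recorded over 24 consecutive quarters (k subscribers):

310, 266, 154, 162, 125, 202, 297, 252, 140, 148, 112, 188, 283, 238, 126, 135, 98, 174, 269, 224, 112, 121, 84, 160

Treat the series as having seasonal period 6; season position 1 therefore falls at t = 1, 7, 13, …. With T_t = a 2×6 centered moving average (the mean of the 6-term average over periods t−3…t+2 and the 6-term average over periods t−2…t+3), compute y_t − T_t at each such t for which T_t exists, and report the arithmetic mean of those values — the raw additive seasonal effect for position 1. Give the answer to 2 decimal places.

Season position 1 occurs at t = 7, 13, 19 (where T_t is defined).
t=7: T_7 = 195.1667; y_7 − T_7 = 297 − 195.1667 = 101.8333
t=13: T_13 = 181.4167; y_13 − T_13 = 283 − 181.4167 = 101.5833
t=19: T_19 = 167.5000; y_19 − T_19 = 269 − 167.5000 = 101.5000
Mean deviation: (101.8333 + 101.5833 + 101.5000) / 3 = 101.64

101.64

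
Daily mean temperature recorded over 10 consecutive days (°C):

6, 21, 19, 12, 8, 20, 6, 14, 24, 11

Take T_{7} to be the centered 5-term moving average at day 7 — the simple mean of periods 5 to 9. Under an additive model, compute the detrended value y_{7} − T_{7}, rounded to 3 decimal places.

-8.400

Trend T_7 = (8 + 20 + 6 + 14 + 24) / 5 = 72/5 = 14.40000
Detrended value: 6 − 14.40000 = -8.400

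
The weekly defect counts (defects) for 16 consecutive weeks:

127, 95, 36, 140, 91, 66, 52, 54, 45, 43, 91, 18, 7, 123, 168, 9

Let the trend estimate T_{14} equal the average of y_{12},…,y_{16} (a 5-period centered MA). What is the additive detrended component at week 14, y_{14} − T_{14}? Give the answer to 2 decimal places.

Trend T_14 = (18 + 7 + 123 + 168 + 9) / 5 = 325/5 = 65.0000
Detrended value: 123 − 65.0000 = 58.00

58.00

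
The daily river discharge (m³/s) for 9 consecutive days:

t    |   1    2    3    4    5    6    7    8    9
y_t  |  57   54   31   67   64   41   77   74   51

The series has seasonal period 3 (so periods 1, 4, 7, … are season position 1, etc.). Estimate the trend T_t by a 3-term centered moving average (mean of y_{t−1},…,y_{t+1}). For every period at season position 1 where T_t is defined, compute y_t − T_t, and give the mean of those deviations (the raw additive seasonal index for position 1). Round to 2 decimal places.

Season position 1 occurs at t = 4, 7 (where T_t is defined).
t=4: T_4 = 54.0000; y_4 − T_4 = 67 − 54.0000 = 13.0000
t=7: T_7 = 64.0000; y_7 − T_7 = 77 − 64.0000 = 13.0000
Mean deviation: (13.0000 + 13.0000) / 2 = 13.00

13.00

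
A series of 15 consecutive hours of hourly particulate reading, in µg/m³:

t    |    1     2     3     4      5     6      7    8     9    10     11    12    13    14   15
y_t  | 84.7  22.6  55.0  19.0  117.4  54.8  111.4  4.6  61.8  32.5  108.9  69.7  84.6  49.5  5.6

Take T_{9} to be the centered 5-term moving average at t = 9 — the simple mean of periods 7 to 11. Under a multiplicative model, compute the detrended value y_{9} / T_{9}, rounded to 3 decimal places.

Trend T_9 = (111.4 + 4.6 + 61.8 + 32.5 + 108.9) / 5 = 319.2/5 = 63.84000
Ratio to trend: 61.8 / 63.84000 = 0.968

0.968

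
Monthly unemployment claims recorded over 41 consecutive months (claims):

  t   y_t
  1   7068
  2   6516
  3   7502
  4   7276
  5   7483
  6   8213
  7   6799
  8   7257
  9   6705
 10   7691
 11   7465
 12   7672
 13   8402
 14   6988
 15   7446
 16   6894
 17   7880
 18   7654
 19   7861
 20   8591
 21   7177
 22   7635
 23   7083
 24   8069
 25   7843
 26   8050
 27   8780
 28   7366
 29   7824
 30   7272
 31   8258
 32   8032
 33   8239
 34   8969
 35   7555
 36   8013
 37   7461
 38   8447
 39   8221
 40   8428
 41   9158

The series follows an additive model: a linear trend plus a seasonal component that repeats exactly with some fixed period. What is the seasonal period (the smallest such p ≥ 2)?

First differences y_{t+1} − y_t: -552, 986, -226, 207, 730, -1414, 458, -552, 986, -226, 207, 730, -1414, 458, -552, 986, …
The difference pattern repeats every 7 terms and not for any smaller step, so p = 7.

7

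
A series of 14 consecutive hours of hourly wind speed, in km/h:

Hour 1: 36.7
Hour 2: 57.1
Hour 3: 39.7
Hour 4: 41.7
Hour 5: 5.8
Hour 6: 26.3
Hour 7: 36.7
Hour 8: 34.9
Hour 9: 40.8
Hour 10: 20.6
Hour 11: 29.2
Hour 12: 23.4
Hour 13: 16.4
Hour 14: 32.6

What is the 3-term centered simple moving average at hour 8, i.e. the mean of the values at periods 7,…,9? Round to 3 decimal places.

Sum of periods 7–9: 36.7 + 34.9 + 40.8 = 112.4
Divide by 3: 112.4 / 3 = 37.467

37.467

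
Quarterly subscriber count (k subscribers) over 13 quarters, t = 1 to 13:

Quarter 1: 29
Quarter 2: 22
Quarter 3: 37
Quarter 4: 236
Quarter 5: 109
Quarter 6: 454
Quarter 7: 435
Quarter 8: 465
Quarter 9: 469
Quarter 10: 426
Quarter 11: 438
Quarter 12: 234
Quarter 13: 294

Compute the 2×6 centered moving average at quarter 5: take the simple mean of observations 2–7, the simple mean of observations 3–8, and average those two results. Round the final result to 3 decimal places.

Sum over 2–7: 22 + 37 + 236 + 109 + 454 + 435 = 1293
Sum over 3–8: 37 + 236 + 109 + 454 + 435 + 465 = 1736
CMA at t=5 = (1293 + 1736) / (2·6) = 3029 / 12 = 252.417

252.417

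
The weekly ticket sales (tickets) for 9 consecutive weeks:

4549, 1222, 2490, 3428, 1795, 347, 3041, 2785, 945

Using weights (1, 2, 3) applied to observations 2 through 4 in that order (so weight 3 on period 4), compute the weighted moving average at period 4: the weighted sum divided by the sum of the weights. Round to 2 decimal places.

2747.67

Weighted sum: 1·1222 + 2·2490 + 3·3428 = 1222 + 4980 + 10284 = 16486
Weight total: 1 + 2 + 3 = 6
WMA = 16486 / 6 = 2747.67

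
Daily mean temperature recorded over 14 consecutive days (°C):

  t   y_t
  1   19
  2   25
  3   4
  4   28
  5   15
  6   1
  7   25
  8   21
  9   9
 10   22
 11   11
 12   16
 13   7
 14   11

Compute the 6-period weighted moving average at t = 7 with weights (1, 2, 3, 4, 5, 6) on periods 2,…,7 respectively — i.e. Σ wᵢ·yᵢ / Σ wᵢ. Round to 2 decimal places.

15.81

Weighted sum: 1·25 + 2·4 + 3·28 + 4·15 + 5·1 + 6·25 = 25 + 8 + 84 + 60 + 5 + 150 = 332
Weight total: 1 + 2 + 3 + 4 + 5 + 6 = 21
WMA = 332 / 21 = 15.81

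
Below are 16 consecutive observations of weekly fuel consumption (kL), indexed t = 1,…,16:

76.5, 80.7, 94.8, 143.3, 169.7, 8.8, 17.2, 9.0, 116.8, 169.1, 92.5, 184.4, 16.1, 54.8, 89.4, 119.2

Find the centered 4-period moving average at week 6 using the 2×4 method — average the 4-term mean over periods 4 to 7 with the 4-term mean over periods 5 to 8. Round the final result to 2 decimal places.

67.96

Sum over 4–7: 143.3 + 169.7 + 8.8 + 17.2 = 339.0
Sum over 5–8: 169.7 + 8.8 + 17.2 + 9.0 = 204.7
CMA at t=6 = (339.0 + 204.7) / (2·4) = 543.7 / 8 = 67.96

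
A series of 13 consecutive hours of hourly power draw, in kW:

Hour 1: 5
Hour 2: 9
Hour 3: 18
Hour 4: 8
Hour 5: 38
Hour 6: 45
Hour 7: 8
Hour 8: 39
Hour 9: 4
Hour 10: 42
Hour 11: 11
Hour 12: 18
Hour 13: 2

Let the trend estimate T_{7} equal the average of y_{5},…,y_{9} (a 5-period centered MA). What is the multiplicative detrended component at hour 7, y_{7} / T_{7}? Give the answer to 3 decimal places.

Trend T_7 = (38 + 45 + 8 + 39 + 4) / 5 = 134/5 = 26.80000
Ratio to trend: 8 / 26.80000 = 0.299

0.299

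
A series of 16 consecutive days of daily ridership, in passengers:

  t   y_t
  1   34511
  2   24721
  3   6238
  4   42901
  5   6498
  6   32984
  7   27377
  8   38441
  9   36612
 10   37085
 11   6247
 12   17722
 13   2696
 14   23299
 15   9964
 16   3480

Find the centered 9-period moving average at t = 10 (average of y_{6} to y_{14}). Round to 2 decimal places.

Sum of periods 6–14: 32984 + 27377 + 38441 + 36612 + 37085 + 6247 + 17722 + 2696 + 23299 = 222463
Divide by 9: 222463 / 9 = 24718.11

24718.11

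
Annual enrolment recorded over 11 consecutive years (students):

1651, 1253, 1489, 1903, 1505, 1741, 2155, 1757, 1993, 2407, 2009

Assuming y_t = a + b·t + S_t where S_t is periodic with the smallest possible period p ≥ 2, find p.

3

First differences y_{t+1} − y_t: -398, 236, 414, -398, 236, 414, -398, 236, …
The difference pattern repeats every 3 terms and not for any smaller step, so p = 3.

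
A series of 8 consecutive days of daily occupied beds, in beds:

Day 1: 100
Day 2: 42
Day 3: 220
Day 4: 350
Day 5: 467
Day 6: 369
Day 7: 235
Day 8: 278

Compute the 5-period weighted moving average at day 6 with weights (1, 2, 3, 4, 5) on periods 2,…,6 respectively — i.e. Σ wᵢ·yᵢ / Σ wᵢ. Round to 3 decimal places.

Weighted sum: 1·42 + 2·220 + 3·350 + 4·467 + 5·369 = 42 + 440 + 1050 + 1868 + 1845 = 5245
Weight total: 1 + 2 + 3 + 4 + 5 = 15
WMA = 5245 / 15 = 349.667

349.667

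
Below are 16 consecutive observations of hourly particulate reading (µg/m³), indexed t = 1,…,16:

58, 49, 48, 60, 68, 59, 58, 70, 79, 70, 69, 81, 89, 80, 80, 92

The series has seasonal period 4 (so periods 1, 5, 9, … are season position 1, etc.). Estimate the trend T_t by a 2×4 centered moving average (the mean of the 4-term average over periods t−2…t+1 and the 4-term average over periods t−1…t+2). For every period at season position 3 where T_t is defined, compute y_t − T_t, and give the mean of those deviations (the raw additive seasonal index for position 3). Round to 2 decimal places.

Season position 3 occurs at t = 3, 7, 11 (where T_t is defined).
t=3: T_3 = 55.0000; y_3 − T_3 = 48 − 55.0000 = -7.0000
t=7: T_7 = 65.1250; y_7 − T_7 = 58 − 65.1250 = -7.1250
t=11: T_11 = 76.0000; y_11 − T_11 = 69 − 76.0000 = -7.0000
Mean deviation: (-7.0000 + -7.1250 + -7.0000) / 3 = -7.04

-7.04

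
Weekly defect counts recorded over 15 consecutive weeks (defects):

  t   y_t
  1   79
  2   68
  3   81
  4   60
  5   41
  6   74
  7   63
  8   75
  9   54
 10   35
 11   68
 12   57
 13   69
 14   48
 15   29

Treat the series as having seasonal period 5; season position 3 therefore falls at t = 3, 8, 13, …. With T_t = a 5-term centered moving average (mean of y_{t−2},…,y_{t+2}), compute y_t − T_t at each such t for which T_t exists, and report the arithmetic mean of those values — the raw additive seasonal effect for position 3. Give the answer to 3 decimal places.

14.933

Season position 3 occurs at t = 3, 8, 13 (where T_t is defined).
t=3: T_3 = 65.80000; y_3 − T_3 = 81 − 65.80000 = 15.20000
t=8: T_8 = 60.20000; y_8 − T_8 = 75 − 60.20000 = 14.80000
t=13: T_13 = 54.20000; y_13 − T_13 = 69 − 54.20000 = 14.80000
Mean deviation: (15.20000 + 14.80000 + 14.80000) / 3 = 14.933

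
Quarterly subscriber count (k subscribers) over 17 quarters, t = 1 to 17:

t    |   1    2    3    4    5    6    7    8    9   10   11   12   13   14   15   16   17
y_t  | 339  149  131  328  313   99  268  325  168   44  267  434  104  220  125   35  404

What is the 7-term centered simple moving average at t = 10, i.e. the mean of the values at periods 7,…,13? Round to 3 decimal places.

230.000

Sum of periods 7–13: 268 + 325 + 168 + 44 + 267 + 434 + 104 = 1610
Divide by 7: 1610 / 7 = 230.000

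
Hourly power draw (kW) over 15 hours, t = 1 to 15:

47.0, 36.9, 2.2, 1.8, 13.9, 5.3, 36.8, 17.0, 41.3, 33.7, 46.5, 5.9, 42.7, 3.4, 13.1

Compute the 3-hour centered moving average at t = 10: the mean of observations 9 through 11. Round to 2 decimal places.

Sum of periods 9–11: 41.3 + 33.7 + 46.5 = 121.5
Divide by 3: 121.5 / 3 = 40.50

40.50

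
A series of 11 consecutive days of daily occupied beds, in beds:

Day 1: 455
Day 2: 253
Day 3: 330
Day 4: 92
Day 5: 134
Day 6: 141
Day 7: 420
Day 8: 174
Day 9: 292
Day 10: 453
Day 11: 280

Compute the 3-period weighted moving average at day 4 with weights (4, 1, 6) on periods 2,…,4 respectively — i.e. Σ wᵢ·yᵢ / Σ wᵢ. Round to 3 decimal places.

Weighted sum: 4·253 + 1·330 + 6·92 = 1012 + 330 + 552 = 1894
Weight total: 4 + 1 + 6 = 11
WMA = 1894 / 11 = 172.182

172.182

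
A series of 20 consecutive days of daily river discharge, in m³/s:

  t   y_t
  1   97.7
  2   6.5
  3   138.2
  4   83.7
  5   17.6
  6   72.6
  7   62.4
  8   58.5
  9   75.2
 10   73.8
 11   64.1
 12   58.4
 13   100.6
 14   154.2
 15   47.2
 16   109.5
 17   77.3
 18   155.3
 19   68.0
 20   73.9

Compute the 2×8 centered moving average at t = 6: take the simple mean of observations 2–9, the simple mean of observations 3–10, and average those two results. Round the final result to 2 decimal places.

Sum over 2–9: 6.5 + 138.2 + 83.7 + 17.6 + 72.6 + 62.4 + 58.5 + 75.2 = 514.7
Sum over 3–10: 138.2 + 83.7 + 17.6 + 72.6 + 62.4 + 58.5 + 75.2 + 73.8 = 582.0
CMA at t=6 = (514.7 + 582.0) / (2·8) = 1096.7 / 16 = 68.54

68.54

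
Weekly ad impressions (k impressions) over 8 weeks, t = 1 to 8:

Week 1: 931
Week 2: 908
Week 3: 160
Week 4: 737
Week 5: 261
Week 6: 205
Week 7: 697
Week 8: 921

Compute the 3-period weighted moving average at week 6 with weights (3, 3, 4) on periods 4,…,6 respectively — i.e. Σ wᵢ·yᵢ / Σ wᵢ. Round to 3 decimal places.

381.400

Weighted sum: 3·737 + 3·261 + 4·205 = 2211 + 783 + 820 = 3814
Weight total: 3 + 3 + 4 = 10
WMA = 3814 / 10 = 381.400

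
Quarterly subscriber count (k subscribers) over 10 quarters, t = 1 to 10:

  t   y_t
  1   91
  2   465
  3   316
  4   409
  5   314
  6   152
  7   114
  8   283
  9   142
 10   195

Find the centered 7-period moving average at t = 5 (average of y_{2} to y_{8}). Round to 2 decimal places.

Sum of periods 2–8: 465 + 316 + 409 + 314 + 152 + 114 + 283 = 2053
Divide by 7: 2053 / 7 = 293.29

293.29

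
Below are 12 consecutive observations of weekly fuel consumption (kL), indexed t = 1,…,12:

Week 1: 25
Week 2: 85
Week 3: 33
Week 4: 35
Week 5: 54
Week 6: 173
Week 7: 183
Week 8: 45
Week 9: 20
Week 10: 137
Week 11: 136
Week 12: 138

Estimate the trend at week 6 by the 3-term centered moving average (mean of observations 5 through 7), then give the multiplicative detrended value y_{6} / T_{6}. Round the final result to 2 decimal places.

1.27

Trend T_6 = (54 + 173 + 183) / 3 = 410/3 = 136.6667
Ratio to trend: 173 / 136.6667 = 1.27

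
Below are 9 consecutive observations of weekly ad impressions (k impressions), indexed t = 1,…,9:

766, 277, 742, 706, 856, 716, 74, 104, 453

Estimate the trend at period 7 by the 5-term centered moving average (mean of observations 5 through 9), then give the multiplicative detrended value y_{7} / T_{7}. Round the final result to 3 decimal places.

Trend T_7 = (856 + 716 + 74 + 104 + 453) / 5 = 2203/5 = 440.60000
Ratio to trend: 74 / 440.60000 = 0.168

0.168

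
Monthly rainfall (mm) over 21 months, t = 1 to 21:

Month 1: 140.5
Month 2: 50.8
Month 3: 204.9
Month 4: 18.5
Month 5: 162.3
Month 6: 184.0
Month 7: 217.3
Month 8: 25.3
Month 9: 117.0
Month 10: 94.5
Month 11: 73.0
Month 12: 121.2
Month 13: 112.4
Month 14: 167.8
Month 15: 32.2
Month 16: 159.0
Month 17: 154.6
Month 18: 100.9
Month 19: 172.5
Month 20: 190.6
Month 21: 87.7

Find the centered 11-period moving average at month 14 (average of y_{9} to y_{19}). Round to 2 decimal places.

118.65

Sum of periods 9–19: 117.0 + 94.5 + 73.0 + 121.2 + 112.4 + 167.8 + 32.2 + 159.0 + 154.6 + 100.9 + 172.5 = 1305.1
Divide by 11: 1305.1 / 11 = 118.65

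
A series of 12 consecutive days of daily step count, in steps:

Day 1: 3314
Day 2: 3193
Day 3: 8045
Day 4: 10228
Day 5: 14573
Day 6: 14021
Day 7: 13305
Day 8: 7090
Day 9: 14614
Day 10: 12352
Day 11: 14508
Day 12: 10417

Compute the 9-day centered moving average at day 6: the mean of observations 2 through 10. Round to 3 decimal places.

Sum of periods 2–10: 3193 + 8045 + 10228 + 14573 + 14021 + 13305 + 7090 + 14614 + 12352 = 97421
Divide by 9: 97421 / 9 = 10824.556

10824.556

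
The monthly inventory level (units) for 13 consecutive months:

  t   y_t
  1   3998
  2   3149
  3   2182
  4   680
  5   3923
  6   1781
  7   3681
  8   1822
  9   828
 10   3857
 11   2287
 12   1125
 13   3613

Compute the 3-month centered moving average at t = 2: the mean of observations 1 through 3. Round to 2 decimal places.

3109.67

Sum of periods 1–3: 3998 + 3149 + 2182 = 9329
Divide by 3: 9329 / 3 = 3109.67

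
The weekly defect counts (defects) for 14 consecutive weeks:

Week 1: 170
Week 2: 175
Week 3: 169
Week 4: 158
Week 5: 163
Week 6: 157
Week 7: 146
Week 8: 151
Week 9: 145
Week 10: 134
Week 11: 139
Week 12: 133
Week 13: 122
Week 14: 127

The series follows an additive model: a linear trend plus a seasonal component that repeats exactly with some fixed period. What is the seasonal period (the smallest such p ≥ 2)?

First differences y_{t+1} − y_t: 5, -6, -11, 5, -6, -11, 5, -6, …
The difference pattern repeats every 3 terms and not for any smaller step, so p = 3.

3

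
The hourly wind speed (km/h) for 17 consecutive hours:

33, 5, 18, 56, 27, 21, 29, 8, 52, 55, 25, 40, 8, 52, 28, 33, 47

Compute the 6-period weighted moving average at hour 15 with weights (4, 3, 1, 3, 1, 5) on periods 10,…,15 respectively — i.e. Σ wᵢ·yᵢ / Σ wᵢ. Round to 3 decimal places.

Weighted sum: 4·55 + 3·25 + 1·40 + 3·8 + 1·52 + 5·28 = 220 + 75 + 40 + 24 + 52 + 140 = 551
Weight total: 4 + 3 + 1 + 3 + 1 + 5 = 17
WMA = 551 / 17 = 32.412

32.412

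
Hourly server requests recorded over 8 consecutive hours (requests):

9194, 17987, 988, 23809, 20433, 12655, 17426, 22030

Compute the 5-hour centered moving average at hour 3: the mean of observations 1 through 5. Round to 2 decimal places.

14482.20

Sum of periods 1–5: 9194 + 17987 + 988 + 23809 + 20433 = 72411
Divide by 5: 72411 / 5 = 14482.20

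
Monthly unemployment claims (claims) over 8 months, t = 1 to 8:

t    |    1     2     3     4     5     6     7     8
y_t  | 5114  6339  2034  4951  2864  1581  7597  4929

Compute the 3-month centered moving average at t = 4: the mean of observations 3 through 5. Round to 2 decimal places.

Sum of periods 3–5: 2034 + 4951 + 2864 = 9849
Divide by 3: 9849 / 3 = 3283.00

3283.00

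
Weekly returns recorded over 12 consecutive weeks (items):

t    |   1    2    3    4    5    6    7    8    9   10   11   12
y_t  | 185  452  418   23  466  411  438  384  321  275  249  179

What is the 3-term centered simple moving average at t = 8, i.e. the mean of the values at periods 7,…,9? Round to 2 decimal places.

381.00

Sum of periods 7–9: 438 + 384 + 321 = 1143
Divide by 3: 1143 / 3 = 381.00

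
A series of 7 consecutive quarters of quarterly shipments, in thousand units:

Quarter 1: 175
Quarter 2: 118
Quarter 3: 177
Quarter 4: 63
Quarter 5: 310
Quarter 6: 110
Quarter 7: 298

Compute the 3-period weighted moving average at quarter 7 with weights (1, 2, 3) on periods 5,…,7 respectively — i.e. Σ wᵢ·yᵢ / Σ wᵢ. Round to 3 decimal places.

Weighted sum: 1·310 + 2·110 + 3·298 = 310 + 220 + 894 = 1424
Weight total: 1 + 2 + 3 = 6
WMA = 1424 / 6 = 237.333

237.333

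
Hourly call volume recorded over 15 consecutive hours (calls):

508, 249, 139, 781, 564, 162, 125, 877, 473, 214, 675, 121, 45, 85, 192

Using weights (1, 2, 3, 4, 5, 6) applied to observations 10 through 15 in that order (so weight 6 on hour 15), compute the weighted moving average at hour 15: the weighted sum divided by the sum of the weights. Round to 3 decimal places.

175.429

Weighted sum: 1·214 + 2·675 + 3·121 + 4·45 + 5·85 + 6·192 = 214 + 1350 + 363 + 180 + 425 + 1152 = 3684
Weight total: 1 + 2 + 3 + 4 + 5 + 6 = 21
WMA = 3684 / 21 = 175.429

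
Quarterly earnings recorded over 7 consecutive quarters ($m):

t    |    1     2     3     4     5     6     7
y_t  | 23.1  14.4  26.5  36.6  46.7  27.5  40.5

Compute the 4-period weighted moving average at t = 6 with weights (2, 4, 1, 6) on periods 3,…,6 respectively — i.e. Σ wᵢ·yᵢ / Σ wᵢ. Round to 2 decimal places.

Weighted sum: 2·26.5 + 4·36.6 + 1·46.7 + 6·27.5 = 53.0 + 146.4 + 46.7 + 165.0 = 411.1
Weight total: 2 + 4 + 1 + 6 = 13
WMA = 411.1 / 13 = 31.62

31.62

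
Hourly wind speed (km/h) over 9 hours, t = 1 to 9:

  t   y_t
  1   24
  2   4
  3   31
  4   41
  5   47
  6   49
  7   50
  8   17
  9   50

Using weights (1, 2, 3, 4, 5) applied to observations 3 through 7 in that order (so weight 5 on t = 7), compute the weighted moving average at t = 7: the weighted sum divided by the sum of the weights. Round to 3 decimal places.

Weighted sum: 1·31 + 2·41 + 3·47 + 4·49 + 5·50 = 31 + 82 + 141 + 196 + 250 = 700
Weight total: 1 + 2 + 3 + 4 + 5 = 15
WMA = 700 / 15 = 46.667

46.667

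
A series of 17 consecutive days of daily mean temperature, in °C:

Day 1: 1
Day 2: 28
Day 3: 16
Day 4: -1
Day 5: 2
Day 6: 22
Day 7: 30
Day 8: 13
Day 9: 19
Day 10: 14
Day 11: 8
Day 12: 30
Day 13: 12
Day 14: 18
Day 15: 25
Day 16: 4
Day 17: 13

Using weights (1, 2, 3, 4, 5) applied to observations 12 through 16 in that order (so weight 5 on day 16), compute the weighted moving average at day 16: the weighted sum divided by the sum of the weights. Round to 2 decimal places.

15.20

Weighted sum: 1·30 + 2·12 + 3·18 + 4·25 + 5·4 = 30 + 24 + 54 + 100 + 20 = 228
Weight total: 1 + 2 + 3 + 4 + 5 = 15
WMA = 228 / 15 = 15.20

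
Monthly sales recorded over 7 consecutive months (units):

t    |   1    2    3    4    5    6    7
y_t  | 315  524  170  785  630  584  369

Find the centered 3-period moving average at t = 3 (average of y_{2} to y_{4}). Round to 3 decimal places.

Sum of periods 2–4: 524 + 170 + 785 = 1479
Divide by 3: 1479 / 3 = 493.000

493.000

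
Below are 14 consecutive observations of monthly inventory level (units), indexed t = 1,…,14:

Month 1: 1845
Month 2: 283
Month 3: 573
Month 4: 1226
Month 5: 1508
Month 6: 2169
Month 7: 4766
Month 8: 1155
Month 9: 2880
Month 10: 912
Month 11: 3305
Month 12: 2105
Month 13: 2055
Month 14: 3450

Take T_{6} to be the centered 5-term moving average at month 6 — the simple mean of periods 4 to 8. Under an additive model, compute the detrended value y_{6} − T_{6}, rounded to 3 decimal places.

Trend T_6 = (1226 + 1508 + 2169 + 4766 + 1155) / 5 = 10824/5 = 2164.80000
Detrended value: 2169 − 2164.80000 = 4.200

4.200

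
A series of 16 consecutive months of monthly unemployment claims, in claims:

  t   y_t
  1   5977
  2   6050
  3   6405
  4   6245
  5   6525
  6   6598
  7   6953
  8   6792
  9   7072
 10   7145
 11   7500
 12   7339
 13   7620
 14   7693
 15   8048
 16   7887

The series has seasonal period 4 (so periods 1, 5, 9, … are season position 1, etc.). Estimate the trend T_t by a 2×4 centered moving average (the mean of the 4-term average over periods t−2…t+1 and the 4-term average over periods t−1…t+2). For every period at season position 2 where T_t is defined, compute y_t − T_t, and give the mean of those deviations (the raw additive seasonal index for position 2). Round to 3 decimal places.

-50.583

Season position 2 occurs at t = 6, 10, 14 (where T_t is defined).
t=6: T_6 = 6648.62500; y_6 − T_6 = 6598 − 6648.62500 = -50.62500
t=10: T_10 = 7195.62500; y_10 − T_10 = 7145 − 7195.62500 = -50.62500
t=14: T_14 = 7743.50000; y_14 − T_14 = 7693 − 7743.50000 = -50.50000
Mean deviation: (-50.62500 + -50.62500 + -50.50000) / 3 = -50.583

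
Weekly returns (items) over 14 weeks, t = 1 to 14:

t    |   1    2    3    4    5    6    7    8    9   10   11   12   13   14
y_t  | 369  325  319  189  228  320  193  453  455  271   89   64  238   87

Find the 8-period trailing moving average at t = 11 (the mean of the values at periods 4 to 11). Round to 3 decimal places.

274.750

Sum of periods 4–11: 189 + 228 + 320 + 193 + 453 + 455 + 271 + 89 = 2198
Divide by 8: 2198 / 8 = 274.750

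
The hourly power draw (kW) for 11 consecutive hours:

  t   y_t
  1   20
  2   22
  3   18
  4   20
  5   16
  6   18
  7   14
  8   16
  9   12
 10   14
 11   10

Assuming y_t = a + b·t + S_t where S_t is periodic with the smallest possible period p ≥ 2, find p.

2

First differences y_{t+1} − y_t: 2, -4, 2, -4, 2, -4, …
The difference pattern repeats every 2 terms and not for any smaller step, so p = 2.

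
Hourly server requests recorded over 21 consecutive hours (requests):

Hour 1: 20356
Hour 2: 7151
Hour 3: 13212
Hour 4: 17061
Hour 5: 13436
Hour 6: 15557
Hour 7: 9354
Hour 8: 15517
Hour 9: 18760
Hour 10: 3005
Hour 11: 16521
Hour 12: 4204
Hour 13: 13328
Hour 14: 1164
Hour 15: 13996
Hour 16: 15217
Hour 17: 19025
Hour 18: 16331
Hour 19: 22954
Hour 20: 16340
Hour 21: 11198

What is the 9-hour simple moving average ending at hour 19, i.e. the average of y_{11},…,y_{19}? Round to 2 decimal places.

13637.78

Sum of periods 11–19: 16521 + 4204 + 13328 + 1164 + 13996 + 15217 + 19025 + 16331 + 22954 = 122740
Divide by 9: 122740 / 9 = 13637.78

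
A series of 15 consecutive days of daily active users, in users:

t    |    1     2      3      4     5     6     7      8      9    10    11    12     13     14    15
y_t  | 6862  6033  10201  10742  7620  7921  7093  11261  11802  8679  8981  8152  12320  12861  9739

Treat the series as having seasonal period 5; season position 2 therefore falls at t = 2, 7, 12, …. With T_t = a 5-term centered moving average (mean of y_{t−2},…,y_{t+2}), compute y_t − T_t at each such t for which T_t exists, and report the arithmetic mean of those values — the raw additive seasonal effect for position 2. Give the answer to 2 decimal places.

Season position 2 occurs at t = 7, 12 (where T_t is defined).
t=7: T_7 = 9139.4000; y_7 − T_7 = 7093 − 9139.4000 = -2046.4000
t=12: T_12 = 10198.6000; y_12 − T_12 = 8152 − 10198.6000 = -2046.6000
Mean deviation: (-2046.4000 + -2046.6000) / 2 = -2046.50

-2046.50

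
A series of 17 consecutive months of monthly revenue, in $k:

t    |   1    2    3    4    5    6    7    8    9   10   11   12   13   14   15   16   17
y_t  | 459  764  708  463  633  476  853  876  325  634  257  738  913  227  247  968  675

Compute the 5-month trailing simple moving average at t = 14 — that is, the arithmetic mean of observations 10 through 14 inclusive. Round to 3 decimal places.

553.800

Sum of periods 10–14: 634 + 257 + 738 + 913 + 227 = 2769
Divide by 5: 2769 / 5 = 553.800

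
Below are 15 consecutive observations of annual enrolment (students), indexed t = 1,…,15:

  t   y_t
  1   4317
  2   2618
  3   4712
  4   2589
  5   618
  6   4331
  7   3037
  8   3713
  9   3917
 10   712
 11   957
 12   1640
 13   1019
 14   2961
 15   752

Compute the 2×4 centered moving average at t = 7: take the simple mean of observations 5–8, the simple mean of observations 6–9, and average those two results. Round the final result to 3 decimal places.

3337.125

Sum over 5–8: 618 + 4331 + 3037 + 3713 = 11699
Sum over 6–9: 4331 + 3037 + 3713 + 3917 = 14998
CMA at t=7 = (11699 + 14998) / (2·4) = 26697 / 8 = 3337.125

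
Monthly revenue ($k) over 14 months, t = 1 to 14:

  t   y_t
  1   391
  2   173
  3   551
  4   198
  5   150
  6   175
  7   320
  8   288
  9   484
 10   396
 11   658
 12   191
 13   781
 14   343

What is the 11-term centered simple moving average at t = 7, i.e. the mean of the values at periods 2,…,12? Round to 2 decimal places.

325.82

Sum of periods 2–12: 173 + 551 + 198 + 150 + 175 + 320 + 288 + 484 + 396 + 658 + 191 = 3584
Divide by 11: 3584 / 11 = 325.82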